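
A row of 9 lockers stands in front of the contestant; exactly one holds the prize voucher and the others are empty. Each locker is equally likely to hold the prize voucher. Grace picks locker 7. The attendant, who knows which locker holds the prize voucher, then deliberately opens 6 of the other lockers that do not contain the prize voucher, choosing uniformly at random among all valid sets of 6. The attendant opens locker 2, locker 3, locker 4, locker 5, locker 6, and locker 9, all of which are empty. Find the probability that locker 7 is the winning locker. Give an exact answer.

Condition on the true location of the prize voucher.
If it is in either of lockers 1 and 8 (prior 1/9 each): the attendant has 7 equally likely choices, so probability 1/7; weight (1/9)·(1/7) = 1/63 each.
If it is in any of lockers 2, 3, 4, 5, 6, and 9 (prior 1/9 each): that locker was opened and seen not to hold the prize — ruled out; weight (1/9)·0 = 0 each.
If it is in locker 7 (prior 1/9): the attendant has 28 equally likely choices, so probability 1/28; weight (1/9)·(1/28) = 1/252.
The weights sum to 1/28.
So P(the prize voucher in locker 7 | the attendant opened locker 2, locker 3, locker 4, locker 5, locker 6, and locker 9) = (1/252) / (1/28) = 1/9.

1/9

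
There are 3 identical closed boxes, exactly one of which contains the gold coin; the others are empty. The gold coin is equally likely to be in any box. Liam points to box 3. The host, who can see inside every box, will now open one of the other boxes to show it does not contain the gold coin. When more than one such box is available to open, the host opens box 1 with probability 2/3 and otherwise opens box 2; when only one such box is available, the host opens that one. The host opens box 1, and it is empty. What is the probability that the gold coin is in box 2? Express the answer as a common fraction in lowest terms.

3/5

Apply Bayes' rule, conditioning on where the gold coin actually is.
If it is in box 1 (prior 1/3): the host opened box 1, so this case is ruled out; weight (1/3)·0 = 0.
If it is in box 2 (prior 1/3): only box 1 is available, probability 1; weight (1/3)·1 = 1/3.
If it is in box 3 (prior 1/3): box 1 is available, opened with probability 2/3; weight (1/3)·(2/3) = 2/9.
The weights sum to 5/9.
So P(the gold coin in box 2 | the host opened box 1) = (1/3) / (5/9) = 3/5.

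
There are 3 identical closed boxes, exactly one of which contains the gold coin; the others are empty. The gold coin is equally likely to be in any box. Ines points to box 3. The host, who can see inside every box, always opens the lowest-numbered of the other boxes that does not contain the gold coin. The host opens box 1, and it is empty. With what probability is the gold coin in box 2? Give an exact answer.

1/2

Consider each possible location of the gold coin in turn.
If it is in box 1 (prior 1/3): the host opened box 1, so this case is ruled out; weight (1/3)·0 = 0.
If it is in either of boxes 2 and 3 (prior 1/3 each): box 1 is the lowest-numbered option available, probability 1; weight (1/3)·1 = 1/3 each.
The weights sum to 2/3.
So P(the gold coin in box 2 | the host opened box 1) = (1/3) / (2/3) = 1/2.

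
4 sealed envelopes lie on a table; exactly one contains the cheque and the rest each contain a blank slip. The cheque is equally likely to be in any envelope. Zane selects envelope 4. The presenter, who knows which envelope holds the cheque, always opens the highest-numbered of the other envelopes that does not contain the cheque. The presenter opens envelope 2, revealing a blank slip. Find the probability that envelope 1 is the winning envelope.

0

Condition on the true location of the cheque.
If it is in either of envelopes 1 and 4 (prior 1/4 each): the presenter would have opened envelope 3 instead, probability 0; weight (1/4)·0 = 0 each.
If it is in envelope 2 (prior 1/4): the presenter opened envelope 2, so this case is ruled out; weight (1/4)·0 = 0.
If it is in envelope 3 (prior 1/4): envelope 2 is the highest-numbered option available, probability 1; weight (1/4)·1 = 1/4.
The weights sum to 1/4.
So P(the cheque in envelope 1 | the presenter opened envelope 2) = 0 / (1/4) = 0.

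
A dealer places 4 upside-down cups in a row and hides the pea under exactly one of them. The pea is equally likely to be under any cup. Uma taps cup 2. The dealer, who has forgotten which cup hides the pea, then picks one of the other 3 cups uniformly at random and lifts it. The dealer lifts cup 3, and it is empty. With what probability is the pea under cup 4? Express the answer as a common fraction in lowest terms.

Because the dealer chose which cup to lift without knowing where the pea is, the choice is independent of the prize location. Learning that cup 3 does not hold the pea simply rules out that one location and leaves the remaining 3 cups still equally likely by symmetry.
So P(the pea under cup 4) = 1/3.

1/3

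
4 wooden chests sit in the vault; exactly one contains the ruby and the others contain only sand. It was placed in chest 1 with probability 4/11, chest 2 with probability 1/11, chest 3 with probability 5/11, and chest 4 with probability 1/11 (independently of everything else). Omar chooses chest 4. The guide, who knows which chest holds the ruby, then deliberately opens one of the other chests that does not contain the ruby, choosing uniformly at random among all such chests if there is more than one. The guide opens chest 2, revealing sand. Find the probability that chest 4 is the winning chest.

Apply Bayes' rule, conditioning on where the ruby actually is.
If it is in chest 1 (prior 4/11): the guide has 2 equally likely choices, so probability 1/2; weight (4/11)·(1/2) = 2/11.
If it is in chest 2 (prior 1/11): the guide opened chest 2, so this case is ruled out; weight (1/11)·0 = 0.
If it is in chest 3 (prior 5/11): the guide has 2 equally likely choices, so probability 1/2; weight (5/11)·(1/2) = 5/22.
If it is in chest 4 (prior 1/11): the guide has 3 equally likely choices, so probability 1/3; weight (1/11)·(1/3) = 1/33.
The weights sum to 29/66.
So P(the ruby in chest 4 | the guide opened chest 2) = (1/33) / (29/66) = 2/29.

2/29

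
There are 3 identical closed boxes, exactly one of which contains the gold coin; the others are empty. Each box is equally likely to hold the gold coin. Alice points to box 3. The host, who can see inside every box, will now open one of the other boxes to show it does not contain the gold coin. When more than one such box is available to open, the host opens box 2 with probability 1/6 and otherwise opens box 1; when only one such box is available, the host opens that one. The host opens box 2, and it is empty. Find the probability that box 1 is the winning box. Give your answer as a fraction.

6/7

Apply Bayes' rule, conditioning on where the gold coin actually is.
If it is in box 1 (prior 1/3): only box 2 is available, probability 1; weight (1/3)·1 = 1/3.
If it is in box 2 (prior 1/3): the host opened box 2, so this case is ruled out; weight (1/3)·0 = 0.
If it is in box 3 (prior 1/3): box 2 is available, opened with probability 1/6; weight (1/3)·(1/6) = 1/18.
The weights sum to 7/18.
So P(the gold coin in box 1 | the host opened box 2) = (1/3) / (7/18) = 6/7.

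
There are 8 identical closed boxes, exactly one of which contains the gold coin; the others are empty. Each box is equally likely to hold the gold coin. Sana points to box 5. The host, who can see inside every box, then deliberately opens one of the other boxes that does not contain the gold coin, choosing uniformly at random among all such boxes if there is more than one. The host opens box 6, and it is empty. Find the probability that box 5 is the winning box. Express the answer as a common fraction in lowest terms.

Consider each possible location of the gold coin in turn.
If it is in any of boxes 1, 2, 3, 4, 7, and 8 (prior 1/8 each): the host has 6 equally likely choices, so probability 1/6; weight (1/8)·(1/6) = 1/48 each.
If it is in box 5 (prior 1/8): the host has 7 equally likely choices, so probability 1/7; weight (1/8)·(1/7) = 1/56.
If it is in box 6 (prior 1/8): the host opened box 6, so this case is ruled out; weight (1/8)·0 = 0.
The weights sum to 1/7.
So P(the gold coin in box 5 | the host opened box 6) = (1/56) / (1/7) = 1/8.

1/8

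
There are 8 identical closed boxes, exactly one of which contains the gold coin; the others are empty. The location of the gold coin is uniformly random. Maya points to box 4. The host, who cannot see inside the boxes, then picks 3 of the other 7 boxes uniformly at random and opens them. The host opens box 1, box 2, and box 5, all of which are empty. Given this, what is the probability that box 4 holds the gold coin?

Consider each possible location of the gold coin in turn.
If it is in any of boxes 1, 2, and 5 (prior 1/8 each): that box was opened and seen not to hold the prize — ruled out; weight (1/8)·0 = 0 each.
If it is in any of boxes 3, 4, 6, 7, and 8 (prior 1/8 each): the host picks exactly this set with probability 1/35 regardless, and none is the prize; weight (1/8)·(1/35) = 1/280 each.
The weights sum to 1/56.
So P(the gold coin in box 4 | the host opened box 1, box 2, and box 5) = (1/280) / (1/56) = 1/5.

1/5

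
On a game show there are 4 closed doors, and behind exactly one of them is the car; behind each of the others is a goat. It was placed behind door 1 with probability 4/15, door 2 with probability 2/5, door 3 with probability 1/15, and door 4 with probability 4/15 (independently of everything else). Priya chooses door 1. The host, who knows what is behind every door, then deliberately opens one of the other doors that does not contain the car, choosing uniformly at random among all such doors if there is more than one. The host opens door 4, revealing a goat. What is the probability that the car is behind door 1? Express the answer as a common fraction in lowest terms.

Apply Bayes' rule, conditioning on where the car actually is.
If it is behind door 1 (prior 4/15): the host has 3 equally likely choices, so probability 1/3; weight (4/15)·(1/3) = 4/45.
If it is behind door 2 (prior 2/5): the host has 2 equally likely choices, so probability 1/2; weight (2/5)·(1/2) = 1/5.
If it is behind door 3 (prior 1/15): the host has 2 equally likely choices, so probability 1/2; weight (1/15)·(1/2) = 1/30.
If it is behind door 4 (prior 4/15): the host opened door 4, so this case is ruled out; weight (4/15)·0 = 0.
The weights sum to 29/90.
So P(the car behind door 1 | the host opened door 4) = (4/45) / (29/90) = 8/29.

8/29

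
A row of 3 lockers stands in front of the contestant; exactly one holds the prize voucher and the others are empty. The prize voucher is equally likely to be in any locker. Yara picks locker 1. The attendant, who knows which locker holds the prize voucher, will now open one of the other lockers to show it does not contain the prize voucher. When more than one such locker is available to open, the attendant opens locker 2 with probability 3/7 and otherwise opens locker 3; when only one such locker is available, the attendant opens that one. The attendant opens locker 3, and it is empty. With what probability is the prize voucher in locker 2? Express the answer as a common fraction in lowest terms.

7/11

Apply Bayes' rule, conditioning on where the prize voucher actually is.
If it is in locker 1 (prior 1/3): locker 2 is available but not opened, probability 4/7; weight (1/3)·(4/7) = 4/21.
If it is in locker 2 (prior 1/3): only locker 3 is available, probability 1; weight (1/3)·1 = 1/3.
If it is in locker 3 (prior 1/3): the attendant opened locker 3, so this case is ruled out; weight (1/3)·0 = 0.
The weights sum to 11/21.
So P(the prize voucher in locker 2 | the attendant opened locker 3) = (1/3) / (11/21) = 7/11.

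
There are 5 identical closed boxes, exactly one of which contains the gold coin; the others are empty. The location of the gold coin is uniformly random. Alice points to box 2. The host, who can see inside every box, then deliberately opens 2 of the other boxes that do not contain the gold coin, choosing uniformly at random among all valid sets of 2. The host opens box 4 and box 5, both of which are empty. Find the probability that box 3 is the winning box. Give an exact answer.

Apply Bayes' rule, conditioning on where the gold coin actually is.
If it is in either of boxes 1 and 3 (prior 1/5 each): the host has 3 equally likely choices, so probability 1/3; weight (1/5)·(1/3) = 1/15 each.
If it is in box 2 (prior 1/5): the host has 6 equally likely choices, so probability 1/6; weight (1/5)·(1/6) = 1/30.
If it is in either of boxes 4 and 5 (prior 1/5 each): that box was opened and seen not to hold the prize — ruled out; weight (1/5)·0 = 0 each.
The weights sum to 1/6.
So P(the gold coin in box 3 | the host opened box 4 and box 5) = (1/15) / (1/6) = 2/5.

2/5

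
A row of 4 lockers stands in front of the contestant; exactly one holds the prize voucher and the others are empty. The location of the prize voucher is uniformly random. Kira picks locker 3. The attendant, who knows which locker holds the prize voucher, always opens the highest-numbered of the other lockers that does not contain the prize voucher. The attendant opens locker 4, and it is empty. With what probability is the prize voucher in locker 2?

Consider each possible location of the prize voucher in turn.
If it is in any of lockers 1, 2, and 3 (prior 1/4 each): locker 4 is the highest-numbered option available, probability 1; weight (1/4)·1 = 1/4 each.
If it is in locker 4 (prior 1/4): the attendant opened locker 4, so this case is ruled out; weight (1/4)·0 = 0.
The weights sum to 3/4.
So P(the prize voucher in locker 2 | the attendant opened locker 4) = (1/4) / (3/4) = 1/3.

1/3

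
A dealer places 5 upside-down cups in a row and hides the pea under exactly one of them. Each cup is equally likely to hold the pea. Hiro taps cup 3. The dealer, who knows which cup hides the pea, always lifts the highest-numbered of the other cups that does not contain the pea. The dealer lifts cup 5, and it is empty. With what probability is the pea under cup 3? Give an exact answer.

1/4

Apply Bayes' rule, conditioning on where the pea actually is.
If it is under any of cups 1, 2, 3, and 4 (prior 1/5 each): cup 5 is the highest-numbered option available, probability 1; weight (1/5)·1 = 1/5 each.
If it is under cup 5 (prior 1/5): the dealer opened cup 5, so this case is ruled out; weight (1/5)·0 = 0.
The weights sum to 4/5.
So P(the pea under cup 3 | the dealer opened cup 5) = (1/5) / (4/5) = 1/4.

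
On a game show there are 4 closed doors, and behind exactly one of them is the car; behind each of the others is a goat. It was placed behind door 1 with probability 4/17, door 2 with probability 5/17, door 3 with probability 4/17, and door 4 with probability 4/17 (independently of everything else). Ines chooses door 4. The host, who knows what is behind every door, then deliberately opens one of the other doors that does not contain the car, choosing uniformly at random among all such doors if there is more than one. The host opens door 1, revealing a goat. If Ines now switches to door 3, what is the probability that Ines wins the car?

Apply Bayes' rule, conditioning on where the car actually is.
If it is behind door 1 (prior 4/17): the host opened door 1, so this case is ruled out; weight (4/17)·0 = 0.
If it is behind door 2 (prior 5/17): the host has 2 equally likely choices, so probability 1/2; weight (5/17)·(1/2) = 5/34.
If it is behind door 3 (prior 4/17): the host has 2 equally likely choices, so probability 1/2; weight (4/17)·(1/2) = 2/17.
If it is behind door 4 (prior 4/17): the host has 3 equally likely choices, so probability 1/3; weight (4/17)·(1/3) = 4/51.
The weights sum to 35/102.
So P(the car behind door 3 | the host opened door 1) = (2/17) / (35/102) = 12/35.

12/35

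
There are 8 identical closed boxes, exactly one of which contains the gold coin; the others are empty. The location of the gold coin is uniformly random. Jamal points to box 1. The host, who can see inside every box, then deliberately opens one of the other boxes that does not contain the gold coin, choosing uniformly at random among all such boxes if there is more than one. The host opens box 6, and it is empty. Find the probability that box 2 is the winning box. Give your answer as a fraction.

7/48

Apply Bayes' rule, conditioning on where the gold coin actually is.
If it is in box 1 (prior 1/8): the host has 7 equally likely choices, so probability 1/7; weight (1/8)·(1/7) = 1/56.
If it is in any of boxes 2, 3, 4, 5, 7, and 8 (prior 1/8 each): the host has 6 equally likely choices, so probability 1/6; weight (1/8)·(1/6) = 1/48 each.
If it is in box 6 (prior 1/8): the host opened box 6, so this case is ruled out; weight (1/8)·0 = 0.
The weights sum to 1/7.
So P(the gold coin in box 2 | the host opened box 6) = (1/48) / (1/7) = 7/48.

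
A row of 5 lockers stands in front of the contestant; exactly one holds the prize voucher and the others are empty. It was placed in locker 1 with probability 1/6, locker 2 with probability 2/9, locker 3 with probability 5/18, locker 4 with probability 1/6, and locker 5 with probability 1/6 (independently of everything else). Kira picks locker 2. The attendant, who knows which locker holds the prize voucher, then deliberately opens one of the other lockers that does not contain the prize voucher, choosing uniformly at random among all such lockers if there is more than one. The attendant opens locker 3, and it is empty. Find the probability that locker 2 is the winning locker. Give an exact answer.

1/4

Apply Bayes' rule, conditioning on where the prize voucher actually is.
If it is in any of lockers 1, 4, and 5 (prior 1/6 each): the attendant has 3 equally likely choices, so probability 1/3; weight (1/6)·(1/3) = 1/18 each.
If it is in locker 2 (prior 2/9): the attendant has 4 equally likely choices, so probability 1/4; weight (2/9)·(1/4) = 1/18.
If it is in locker 3 (prior 5/18): the attendant opened locker 3, so this case is ruled out; weight (5/18)·0 = 0.
The weights sum to 2/9.
So P(the prize voucher in locker 2 | the attendant opened locker 3) = (1/18) / (2/9) = 1/4.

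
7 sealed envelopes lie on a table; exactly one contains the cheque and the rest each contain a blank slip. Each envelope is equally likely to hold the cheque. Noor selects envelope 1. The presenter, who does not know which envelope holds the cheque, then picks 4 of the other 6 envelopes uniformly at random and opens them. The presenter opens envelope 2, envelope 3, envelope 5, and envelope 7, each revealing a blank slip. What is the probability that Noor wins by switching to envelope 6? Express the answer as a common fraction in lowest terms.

Because the presenter chose which envelopes to open without knowing where the cheque is, the choice is independent of the prize location. Learning that none of the 4 opened envelopes holds the cheque simply rules out those 4 locations and leaves the remaining 3 envelopes still equally likely by symmetry.
So P(the cheque in envelope 6) = 1/3.

1/3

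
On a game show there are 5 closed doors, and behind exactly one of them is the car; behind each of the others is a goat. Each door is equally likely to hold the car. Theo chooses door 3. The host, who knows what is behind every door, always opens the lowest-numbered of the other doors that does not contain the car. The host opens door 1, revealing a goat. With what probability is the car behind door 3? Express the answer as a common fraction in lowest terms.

1/4

Apply Bayes' rule, conditioning on where the car actually is.
If it is behind door 1 (prior 1/5): the host opened door 1, so this case is ruled out; weight (1/5)·0 = 0.
If it is behind any of doors 2, 3, 4, and 5 (prior 1/5 each): door 1 is the lowest-numbered option available, probability 1; weight (1/5)·1 = 1/5 each.
The weights sum to 4/5.
So P(the car behind door 3 | the host opened door 1) = (1/5) / (4/5) = 1/4.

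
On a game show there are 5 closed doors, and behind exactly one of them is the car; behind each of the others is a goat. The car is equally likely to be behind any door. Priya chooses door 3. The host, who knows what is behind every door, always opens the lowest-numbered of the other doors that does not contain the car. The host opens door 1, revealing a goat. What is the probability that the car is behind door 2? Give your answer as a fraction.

Consider each possible location of the car in turn.
If it is behind door 1 (prior 1/5): the host opened door 1, so this case is ruled out; weight (1/5)·0 = 0.
If it is behind any of doors 2, 3, 4, and 5 (prior 1/5 each): door 1 is the lowest-numbered option available, probability 1; weight (1/5)·1 = 1/5 each.
The weights sum to 4/5.
So P(the car behind door 2 | the host opened door 1) = (1/5) / (4/5) = 1/4.

1/4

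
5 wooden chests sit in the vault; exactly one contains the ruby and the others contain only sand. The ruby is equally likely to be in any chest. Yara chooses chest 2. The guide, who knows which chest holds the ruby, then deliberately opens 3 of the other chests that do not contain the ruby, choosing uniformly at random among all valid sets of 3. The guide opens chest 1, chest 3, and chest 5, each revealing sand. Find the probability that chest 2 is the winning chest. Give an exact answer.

1/5

Condition on the true location of the ruby.
If it is in any of chests 1, 3, and 5 (prior 1/5 each): that chest was opened and seen not to hold the prize — ruled out; weight (1/5)·0 = 0 each.
If it is in chest 2 (prior 1/5): the guide has 4 equally likely choices, so probability 1/4; weight (1/5)·(1/4) = 1/20.
If it is in chest 4 (prior 1/5): the guide has no choice, probability 1; weight (1/5)·1 = 1/5.
The weights sum to 1/4.
So P(the ruby in chest 2 | the guide opened chest 1, chest 3, and chest 5) = (1/20) / (1/4) = 1/5.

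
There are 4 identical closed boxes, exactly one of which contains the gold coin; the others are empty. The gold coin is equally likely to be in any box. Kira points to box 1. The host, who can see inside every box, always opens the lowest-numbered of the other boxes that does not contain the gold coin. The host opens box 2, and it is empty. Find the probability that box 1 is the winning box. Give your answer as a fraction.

Consider each possible location of the gold coin in turn.
If it is in any of boxes 1, 3, and 4 (prior 1/4 each): box 2 is the lowest-numbered option available, probability 1; weight (1/4)·1 = 1/4 each.
If it is in box 2 (prior 1/4): the host opened box 2, so this case is ruled out; weight (1/4)·0 = 0.
The weights sum to 3/4.
So P(the gold coin in box 1 | the host opened box 2) = (1/4) / (3/4) = 1/3.

1/3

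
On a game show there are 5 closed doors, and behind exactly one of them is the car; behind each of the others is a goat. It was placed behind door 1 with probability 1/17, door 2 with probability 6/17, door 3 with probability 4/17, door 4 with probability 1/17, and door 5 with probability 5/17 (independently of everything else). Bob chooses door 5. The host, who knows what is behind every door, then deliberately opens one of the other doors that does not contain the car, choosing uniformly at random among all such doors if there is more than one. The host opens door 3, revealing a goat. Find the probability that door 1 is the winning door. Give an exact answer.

4/47

Condition on the true location of the car.
If it is behind either of doors 1 and 4 (prior 1/17 each): the host has 3 equally likely choices, so probability 1/3; weight (1/17)·(1/3) = 1/51 each.
If it is behind door 2 (prior 6/17): the host has 3 equally likely choices, so probability 1/3; weight (6/17)·(1/3) = 2/17.
If it is behind door 3 (prior 4/17): the host opened door 3, so this case is ruled out; weight (4/17)·0 = 0.
If it is behind door 5 (prior 5/17): the host has 4 equally likely choices, so probability 1/4; weight (5/17)·(1/4) = 5/68.
The weights sum to 47/204.
So P(the car behind door 1 | the host opened door 3) = (1/51) / (47/204) = 4/47.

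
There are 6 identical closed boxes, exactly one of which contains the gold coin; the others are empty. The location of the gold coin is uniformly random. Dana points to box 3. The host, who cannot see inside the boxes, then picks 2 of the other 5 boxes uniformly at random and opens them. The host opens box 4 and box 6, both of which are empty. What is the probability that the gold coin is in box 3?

1/4

Because the host chose which boxes to open without knowing where the gold coin is, the choice is independent of the prize location. Learning that none of the 2 opened boxes holds the gold coin simply rules out those 2 locations and leaves the remaining 4 boxes still equally likely by symmetry.
So P(the gold coin in box 3) = 1/4.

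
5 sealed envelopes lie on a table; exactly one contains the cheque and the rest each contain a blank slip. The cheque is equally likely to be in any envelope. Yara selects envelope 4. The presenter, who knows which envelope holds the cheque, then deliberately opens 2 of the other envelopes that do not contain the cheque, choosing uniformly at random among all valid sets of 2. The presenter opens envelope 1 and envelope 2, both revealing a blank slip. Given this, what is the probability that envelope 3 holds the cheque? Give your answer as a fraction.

2/5

Condition on the true location of the cheque.
If it is in either of envelopes 1 and 2 (prior 1/5 each): that envelope was opened and seen not to hold the prize — ruled out; weight (1/5)·0 = 0 each.
If it is in either of envelopes 3 and 5 (prior 1/5 each): the presenter has 3 equally likely choices, so probability 1/3; weight (1/5)·(1/3) = 1/15 each.
If it is in envelope 4 (prior 1/5): the presenter has 6 equally likely choices, so probability 1/6; weight (1/5)·(1/6) = 1/30.
The weights sum to 1/6.
So P(the cheque in envelope 3 | the presenter opened envelope 1 and envelope 2) = (1/15) / (1/6) = 2/5.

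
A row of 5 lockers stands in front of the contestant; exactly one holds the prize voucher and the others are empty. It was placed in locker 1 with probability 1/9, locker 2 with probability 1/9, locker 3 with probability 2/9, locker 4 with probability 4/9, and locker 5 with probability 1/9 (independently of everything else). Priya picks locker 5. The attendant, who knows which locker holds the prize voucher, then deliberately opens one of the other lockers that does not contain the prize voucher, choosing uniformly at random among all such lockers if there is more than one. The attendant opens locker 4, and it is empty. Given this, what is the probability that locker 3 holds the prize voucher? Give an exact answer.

Condition on the true location of the prize voucher.
If it is in either of lockers 1 and 2 (prior 1/9 each): the attendant has 3 equally likely choices, so probability 1/3; weight (1/9)·(1/3) = 1/27 each.
If it is in locker 3 (prior 2/9): the attendant has 3 equally likely choices, so probability 1/3; weight (2/9)·(1/3) = 2/27.
If it is in locker 4 (prior 4/9): the attendant opened locker 4, so this case is ruled out; weight (4/9)·0 = 0.
If it is in locker 5 (prior 1/9): the attendant has 4 equally likely choices, so probability 1/4; weight (1/9)·(1/4) = 1/36.
The weights sum to 19/108.
So P(the prize voucher in locker 3 | the attendant opened locker 4) = (2/27) / (19/108) = 8/19.

8/19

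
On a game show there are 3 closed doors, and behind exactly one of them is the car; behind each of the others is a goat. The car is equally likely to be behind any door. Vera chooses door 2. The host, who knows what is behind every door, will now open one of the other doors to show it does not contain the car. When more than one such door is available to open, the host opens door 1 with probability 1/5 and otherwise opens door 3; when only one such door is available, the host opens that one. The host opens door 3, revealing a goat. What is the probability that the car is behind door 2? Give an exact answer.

Apply Bayes' rule, conditioning on where the car actually is.
If it is behind door 1 (prior 1/3): only door 3 is available, probability 1; weight (1/3)·1 = 1/3.
If it is behind door 2 (prior 1/3): door 1 is available but not opened, probability 4/5; weight (1/3)·(4/5) = 4/15.
If it is behind door 3 (prior 1/3): the host opened door 3, so this case is ruled out; weight (1/3)·0 = 0.
The weights sum to 3/5.
So P(the car behind door 2 | the host opened door 3) = (4/15) / (3/5) = 4/9.

4/9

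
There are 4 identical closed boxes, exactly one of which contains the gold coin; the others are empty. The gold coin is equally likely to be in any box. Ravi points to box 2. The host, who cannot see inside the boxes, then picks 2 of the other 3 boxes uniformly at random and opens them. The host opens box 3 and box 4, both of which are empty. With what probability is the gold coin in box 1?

1/2

Apply Bayes' rule, conditioning on where the gold coin actually is.
If it is in either of boxes 1 and 2 (prior 1/4 each): the host picks exactly this set with probability 1/3 regardless, and none is the prize; weight (1/4)·(1/3) = 1/12 each.
If it is in either of boxes 3 and 4 (prior 1/4 each): that box was opened and seen not to hold the prize — ruled out; weight (1/4)·0 = 0 each.
The weights sum to 1/6.
So P(the gold coin in box 1 | the host opened box 3 and box 4) = (1/12) / (1/6) = 1/2.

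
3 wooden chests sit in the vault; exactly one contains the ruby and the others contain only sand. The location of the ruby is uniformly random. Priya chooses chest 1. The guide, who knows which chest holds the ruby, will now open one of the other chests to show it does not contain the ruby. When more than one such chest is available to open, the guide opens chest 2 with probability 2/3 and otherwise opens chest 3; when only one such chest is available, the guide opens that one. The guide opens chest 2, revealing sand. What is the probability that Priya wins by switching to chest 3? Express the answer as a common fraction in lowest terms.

3/5

Apply Bayes' rule, conditioning on where the ruby actually is.
If it is in chest 1 (prior 1/3): chest 2 is available, opened with probability 2/3; weight (1/3)·(2/3) = 2/9.
If it is in chest 2 (prior 1/3): the guide opened chest 2, so this case is ruled out; weight (1/3)·0 = 0.
If it is in chest 3 (prior 1/3): only chest 2 is available, probability 1; weight (1/3)·1 = 1/3.
The weights sum to 5/9.
So P(the ruby in chest 3 | the guide opened chest 2) = (1/3) / (5/9) = 3/5.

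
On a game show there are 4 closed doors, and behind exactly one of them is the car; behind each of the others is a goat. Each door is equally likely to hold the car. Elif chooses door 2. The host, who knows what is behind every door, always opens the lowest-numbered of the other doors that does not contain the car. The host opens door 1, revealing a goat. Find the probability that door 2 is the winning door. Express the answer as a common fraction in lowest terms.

1/3

Consider each possible location of the car in turn.
If it is behind door 1 (prior 1/4): the host opened door 1, so this case is ruled out; weight (1/4)·0 = 0.
If it is behind any of doors 2, 3, and 4 (prior 1/4 each): door 1 is the lowest-numbered option available, probability 1; weight (1/4)·1 = 1/4 each.
The weights sum to 3/4.
So P(the car behind door 2 | the host opened door 1) = (1/4) / (3/4) = 1/3.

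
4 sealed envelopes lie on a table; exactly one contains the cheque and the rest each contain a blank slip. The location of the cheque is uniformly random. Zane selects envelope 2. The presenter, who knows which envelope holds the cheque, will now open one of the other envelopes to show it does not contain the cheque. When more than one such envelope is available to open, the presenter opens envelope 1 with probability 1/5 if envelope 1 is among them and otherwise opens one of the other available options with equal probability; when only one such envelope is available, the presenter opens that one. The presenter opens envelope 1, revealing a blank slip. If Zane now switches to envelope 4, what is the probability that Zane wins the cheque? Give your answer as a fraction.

Condition on the true location of the cheque.
If it is in envelope 1 (prior 1/4): the presenter opened envelope 1, so this case is ruled out; weight (1/4)·0 = 0.
If it is in any of envelopes 2, 3, and 4 (prior 1/4 each): envelope 1 is available, opened with probability 1/5; weight (1/4)·(1/5) = 1/20 each.
The weights sum to 3/20.
So P(the cheque in envelope 4 | the presenter opened envelope 1) = (1/20) / (3/20) = 1/3.

1/3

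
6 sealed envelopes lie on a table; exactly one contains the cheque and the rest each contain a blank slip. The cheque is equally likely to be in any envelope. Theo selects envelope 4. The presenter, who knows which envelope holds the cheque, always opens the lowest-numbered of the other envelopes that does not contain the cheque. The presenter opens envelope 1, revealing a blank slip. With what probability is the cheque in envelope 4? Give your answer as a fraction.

Apply Bayes' rule, conditioning on where the cheque actually is.
If it is in envelope 1 (prior 1/6): the presenter opened envelope 1, so this case is ruled out; weight (1/6)·0 = 0.
If it is in any of envelopes 2, 3, 4, 5, and 6 (prior 1/6 each): envelope 1 is the lowest-numbered option available, probability 1; weight (1/6)·1 = 1/6 each.
The weights sum to 5/6.
So P(the cheque in envelope 4 | the presenter opened envelope 1) = (1/6) / (5/6) = 1/5.

1/5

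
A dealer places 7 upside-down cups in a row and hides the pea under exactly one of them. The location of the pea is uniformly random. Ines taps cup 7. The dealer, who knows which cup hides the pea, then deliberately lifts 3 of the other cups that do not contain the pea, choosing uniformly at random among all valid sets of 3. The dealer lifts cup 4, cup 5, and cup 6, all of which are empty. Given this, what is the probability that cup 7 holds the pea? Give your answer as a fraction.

1/7

Condition on the true location of the pea.
If it is under any of cups 1, 2, and 3 (prior 1/7 each): the dealer has 10 equally likely choices, so probability 1/10; weight (1/7)·(1/10) = 1/70 each.
If it is under any of cups 4, 5, and 6 (prior 1/7 each): that cup was opened and seen not to hold the prize — ruled out; weight (1/7)·0 = 0 each.
If it is under cup 7 (prior 1/7): the dealer has 20 equally likely choices, so probability 1/20; weight (1/7)·(1/20) = 1/140.
The weights sum to 1/20.
So P(the pea under cup 7 | the dealer opened cup 4, cup 5, and cup 6) = (1/140) / (1/20) = 1/7.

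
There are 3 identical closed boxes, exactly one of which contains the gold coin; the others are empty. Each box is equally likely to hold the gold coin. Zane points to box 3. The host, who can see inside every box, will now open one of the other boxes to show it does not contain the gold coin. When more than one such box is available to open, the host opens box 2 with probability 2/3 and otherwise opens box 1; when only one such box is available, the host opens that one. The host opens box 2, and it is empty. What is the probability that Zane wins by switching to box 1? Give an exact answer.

3/5

Consider each possible location of the gold coin in turn.
If it is in box 1 (prior 1/3): only box 2 is available, probability 1; weight (1/3)·1 = 1/3.
If it is in box 2 (prior 1/3): the host opened box 2, so this case is ruled out; weight (1/3)·0 = 0.
If it is in box 3 (prior 1/3): box 2 is available, opened with probability 2/3; weight (1/3)·(2/3) = 2/9.
The weights sum to 5/9.
So P(the gold coin in box 1 | the host opened box 2) = (1/3) / (5/9) = 3/5.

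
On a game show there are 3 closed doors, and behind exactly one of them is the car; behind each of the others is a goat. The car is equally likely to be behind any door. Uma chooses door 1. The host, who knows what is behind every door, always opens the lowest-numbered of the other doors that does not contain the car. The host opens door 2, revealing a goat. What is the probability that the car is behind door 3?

Condition on the true location of the car.
If it is behind either of doors 1 and 3 (prior 1/3 each): door 2 is the lowest-numbered option available, probability 1; weight (1/3)·1 = 1/3 each.
If it is behind door 2 (prior 1/3): the host opened door 2, so this case is ruled out; weight (1/3)·0 = 0.
The weights sum to 2/3.
So P(the car behind door 3 | the host opened door 2) = (1/3) / (2/3) = 1/2.

1/2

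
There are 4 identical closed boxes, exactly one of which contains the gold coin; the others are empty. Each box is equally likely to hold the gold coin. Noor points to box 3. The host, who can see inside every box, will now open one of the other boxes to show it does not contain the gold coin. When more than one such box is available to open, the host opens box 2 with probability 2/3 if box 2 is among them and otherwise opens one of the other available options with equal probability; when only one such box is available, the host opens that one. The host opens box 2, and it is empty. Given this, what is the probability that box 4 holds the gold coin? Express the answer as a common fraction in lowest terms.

Condition on the true location of the gold coin.
If it is in any of boxes 1, 3, and 4 (prior 1/4 each): box 2 is available, opened with probability 2/3; weight (1/4)·(2/3) = 1/6 each.
If it is in box 2 (prior 1/4): the host opened box 2, so this case is ruled out; weight (1/4)·0 = 0.
The weights sum to 1/2.
So P(the gold coin in box 4 | the host opened box 2) = (1/6) / (1/2) = 1/3.

1/3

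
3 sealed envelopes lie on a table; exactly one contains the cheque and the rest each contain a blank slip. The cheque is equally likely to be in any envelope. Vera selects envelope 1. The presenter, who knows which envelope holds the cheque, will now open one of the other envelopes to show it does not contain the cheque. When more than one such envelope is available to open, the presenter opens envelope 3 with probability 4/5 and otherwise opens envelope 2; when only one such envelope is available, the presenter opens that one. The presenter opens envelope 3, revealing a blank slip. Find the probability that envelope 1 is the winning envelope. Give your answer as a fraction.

Consider each possible location of the cheque in turn.
If it is in envelope 1 (prior 1/3): envelope 3 is available, opened with probability 4/5; weight (1/3)·(4/5) = 4/15.
If it is in envelope 2 (prior 1/3): only envelope 3 is available, probability 1; weight (1/3)·1 = 1/3.
If it is in envelope 3 (prior 1/3): the presenter opened envelope 3, so this case is ruled out; weight (1/3)·0 = 0.
The weights sum to 3/5.
So P(the cheque in envelope 1 | the presenter opened envelope 3) = (4/15) / (3/5) = 4/9.

4/9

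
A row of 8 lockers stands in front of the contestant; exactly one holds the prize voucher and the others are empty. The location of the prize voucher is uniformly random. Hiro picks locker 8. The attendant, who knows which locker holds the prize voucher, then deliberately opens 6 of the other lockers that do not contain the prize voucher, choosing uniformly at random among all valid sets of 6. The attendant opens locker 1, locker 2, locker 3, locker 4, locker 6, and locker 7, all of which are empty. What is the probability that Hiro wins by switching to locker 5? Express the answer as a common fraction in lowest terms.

Consider each possible location of the prize voucher in turn.
If it is in any of lockers 1, 2, 3, 4, 6, and 7 (prior 1/8 each): that locker was opened and seen not to hold the prize — ruled out; weight (1/8)·0 = 0 each.
If it is in locker 5 (prior 1/8): the attendant has no choice, probability 1; weight (1/8)·1 = 1/8.
If it is in locker 8 (prior 1/8): the attendant has 7 equally likely choices, so probability 1/7; weight (1/8)·(1/7) = 1/56.
The weights sum to 1/7.
So P(the prize voucher in locker 5 | the attendant opened locker 1, locker 2, locker 3, locker 4, locker 6, and locker 7) = (1/8) / (1/7) = 7/8.

7/8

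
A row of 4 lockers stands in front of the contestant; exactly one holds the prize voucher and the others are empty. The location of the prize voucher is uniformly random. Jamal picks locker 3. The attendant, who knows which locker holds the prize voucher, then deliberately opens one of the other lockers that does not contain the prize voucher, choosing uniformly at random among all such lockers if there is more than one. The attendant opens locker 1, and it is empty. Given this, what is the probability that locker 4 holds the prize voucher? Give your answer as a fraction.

Condition on the true location of the prize voucher.
If it is in locker 1 (prior 1/4): the attendant opened locker 1, so this case is ruled out; weight (1/4)·0 = 0.
If it is in either of lockers 2 and 4 (prior 1/4 each): the attendant has 2 equally likely choices, so probability 1/2; weight (1/4)·(1/2) = 1/8 each.
If it is in locker 3 (prior 1/4): the attendant has 3 equally likely choices, so probability 1/3; weight (1/4)·(1/3) = 1/12.
The weights sum to 1/3.
So P(the prize voucher in locker 4 | the attendant opened locker 1) = (1/8) / (1/3) = 3/8.

3/8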